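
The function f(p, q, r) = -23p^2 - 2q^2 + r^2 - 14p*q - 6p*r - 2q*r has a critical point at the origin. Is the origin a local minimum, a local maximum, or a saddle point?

The Hessian at the origin is H = [[-46, -14, -6], [-14, -4, -2], [-6, -2, 2]].
Congruent diagonalization of H (simultaneous row and column reduction) yields pivots -46, 6/23, 8/3.
So there are 2 positive, 1 negative pivots.
H is indefinite, so the origin is a saddle point.

saddle point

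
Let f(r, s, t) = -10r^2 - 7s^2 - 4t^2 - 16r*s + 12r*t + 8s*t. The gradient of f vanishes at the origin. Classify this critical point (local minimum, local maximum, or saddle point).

saddle point

The Hessian at the origin is H = [[-20, -16, 12], [-16, -14, 8], [12, 8, -8]].
Row-reducing H symmetrically gives the diagonal entries -20, -6/5, 4/3.
That gives 1 positive, 2 negative pivots.
H is indefinite, so the origin is a saddle point.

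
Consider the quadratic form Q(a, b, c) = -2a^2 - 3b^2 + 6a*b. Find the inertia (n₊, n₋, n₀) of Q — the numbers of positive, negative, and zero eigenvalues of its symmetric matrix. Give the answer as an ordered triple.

The associated matrix is A = [[-2, 3, 0], [3, -3, 0], [0, 0, 0]].
Congruent diagonalization of A (simultaneous row and column reduction) yields pivots -2, 3/2, 0.
That gives 1 positive, 1 negative, 1 zero pivots.

(1, 1, 1)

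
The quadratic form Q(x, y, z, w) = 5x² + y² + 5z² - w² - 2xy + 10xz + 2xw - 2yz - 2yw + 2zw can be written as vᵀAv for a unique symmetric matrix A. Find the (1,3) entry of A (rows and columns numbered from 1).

The coefficient of x·z in Q is 10. For a symmetric A this equals A[1,3] + A[3,1] = 2·A[1,3].
So A[1,3] = 10/2 = 5.

5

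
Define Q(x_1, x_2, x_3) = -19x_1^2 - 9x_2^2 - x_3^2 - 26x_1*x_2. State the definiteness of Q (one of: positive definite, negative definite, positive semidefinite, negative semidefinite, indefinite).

negative definite

The associated matrix is A = [[-19, -13, 0], [-13, -9, 0], [0, 0, -1]].
Row-reducing A symmetrically gives the diagonal entries -19, -2/19, -1.
That gives 3 negative pivots.
Hence Q is negative definite.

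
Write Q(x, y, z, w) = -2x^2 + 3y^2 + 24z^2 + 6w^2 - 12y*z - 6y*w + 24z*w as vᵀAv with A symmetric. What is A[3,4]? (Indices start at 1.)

12

The coefficient of z·w in Q is 24. For a symmetric A this equals A[3,4] + A[4,3] = 2·A[3,4].
So A[3,4] = 24/2 = 12.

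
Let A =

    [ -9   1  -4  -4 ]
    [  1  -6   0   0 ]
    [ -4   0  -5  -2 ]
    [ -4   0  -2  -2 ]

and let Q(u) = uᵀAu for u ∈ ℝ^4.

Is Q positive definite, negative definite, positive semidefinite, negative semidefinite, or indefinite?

negative definite

An LDLᵀ factorisation of A has diagonal entries -9, -53/9, -169/53, -30/169.
So there are 4 negative pivots.
Hence Q is negative definite.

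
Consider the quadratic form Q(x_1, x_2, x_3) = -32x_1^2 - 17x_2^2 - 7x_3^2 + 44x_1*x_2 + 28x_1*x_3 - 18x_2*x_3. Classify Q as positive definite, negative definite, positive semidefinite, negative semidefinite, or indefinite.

The symmetric matrix of Q is A = [[-32, 22, 14], [22, -17, -9], [14, -9, -7]].
Leading principal minors: Δ_1 = -32, Δ_2 = 60, Δ_3 = -40.
The signs alternate starting with Δ_1 < 0, so by Sylvester's criterion Q is negative definite.

negative definite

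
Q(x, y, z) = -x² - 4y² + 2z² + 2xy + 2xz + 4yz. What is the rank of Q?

Write A = [[-1, 1, 1], [1, -4, 2], [1, 2, 2]].
Symmetric row and column elimination reduces A to a congruent diagonal form with pivots -1, -3, 6.
That gives 1 positive, 2 negative pivots.
The rank is the number of nonzero pivots: 3.

3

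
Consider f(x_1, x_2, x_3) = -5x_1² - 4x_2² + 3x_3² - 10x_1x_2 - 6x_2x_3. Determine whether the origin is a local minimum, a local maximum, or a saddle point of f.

The Hessian at the origin is H = [[-10, -10, 0], [-10, -8, -6], [0, -6, 6]].
Symmetric row and column elimination reduces H to a congruent diagonal form with pivots -10, 2, -12.
So there are 1 positive, 2 negative pivots.
H is indefinite, so the origin is a saddle point.

saddle point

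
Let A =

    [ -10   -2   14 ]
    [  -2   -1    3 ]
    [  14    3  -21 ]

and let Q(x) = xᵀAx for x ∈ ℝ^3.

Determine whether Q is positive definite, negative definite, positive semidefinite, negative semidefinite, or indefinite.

negative definite

Congruent diagonalization of A (simultaneous row and column reduction) yields pivots -10, -3/5, -4/3.
So there are 3 negative pivots.
Hence Q is negative definite.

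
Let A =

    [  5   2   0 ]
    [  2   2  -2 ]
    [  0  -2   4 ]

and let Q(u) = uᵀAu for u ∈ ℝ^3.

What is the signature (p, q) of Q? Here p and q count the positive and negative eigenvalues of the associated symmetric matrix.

(3, 0)

Row-reducing A symmetrically gives the diagonal entries 5, 6/5, 2/3.
So there are 3 positive pivots.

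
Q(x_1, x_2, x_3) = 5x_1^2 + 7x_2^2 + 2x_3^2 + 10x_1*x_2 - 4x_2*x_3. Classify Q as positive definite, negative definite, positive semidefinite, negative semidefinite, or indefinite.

The symmetric matrix is A = [[5, 5, 0], [5, 7, -2], [0, -2, 2]].
Applying the same elementary operations to the rows and columns of A produces a congruent diagonal matrix with entries 5, 2, 0.
That gives 2 positive, 1 zero pivots.
Hence Q is positive semidefinite.

positive semidefinite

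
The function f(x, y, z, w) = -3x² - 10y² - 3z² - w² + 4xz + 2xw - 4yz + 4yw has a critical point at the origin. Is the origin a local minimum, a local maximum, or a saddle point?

The Hessian at the origin is H = [[-6, 0, 4, 2], [0, -20, -4, 4], [4, -4, -6, 0], [2, 4, 0, -2]].
Congruent diagonalization of H (simultaneous row and column reduction) yields pivots -6, -20, -38/15, -8/19.
So there are 4 negative pivots.
H is negative definite, so the origin is a strict local maximum.

local maximum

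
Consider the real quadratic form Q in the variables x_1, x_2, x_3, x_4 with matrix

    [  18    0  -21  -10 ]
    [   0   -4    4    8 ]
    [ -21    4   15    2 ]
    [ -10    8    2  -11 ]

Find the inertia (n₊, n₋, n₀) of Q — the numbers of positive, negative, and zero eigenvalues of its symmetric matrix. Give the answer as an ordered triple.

(1, 3, 0)

Row-reducing A symmetrically gives the diagonal entries 18, -4, -11/2, -5/99.
Counting signs: 1 positive, 3 negative.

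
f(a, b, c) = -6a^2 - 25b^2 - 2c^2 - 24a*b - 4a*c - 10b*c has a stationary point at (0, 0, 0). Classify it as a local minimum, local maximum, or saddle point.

local maximum

The Hessian at the origin is H = [[-12, -24, -4], [-24, -50, -10], [-4, -10, -4]].
Congruent diagonalization of H (simultaneous row and column reduction) yields pivots -12, -2, -2/3.
That gives 3 negative pivots.
H is negative definite, so the origin is a strict local maximum.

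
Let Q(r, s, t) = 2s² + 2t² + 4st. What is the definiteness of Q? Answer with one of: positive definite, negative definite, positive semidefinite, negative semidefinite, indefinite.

positive semidefinite

Write A = [[0, 0, 0], [0, 2, 2], [0, 2, 2]].
Row-reducing A symmetrically gives the diagonal entries 0, 2, 0.
That gives 1 positive, 2 zero pivots.
Hence Q is positive semidefinite.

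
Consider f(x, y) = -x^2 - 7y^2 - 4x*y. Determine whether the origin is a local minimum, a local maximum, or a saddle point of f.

local maximum

The Hessian at the origin is H = [[-2, -4], [-4, -14]].
det H = -2·-14 − (-4)² = 12 > 0 and H[1,1] = -2 < 0, so H is negative definite.
Therefore the origin is a local maximum.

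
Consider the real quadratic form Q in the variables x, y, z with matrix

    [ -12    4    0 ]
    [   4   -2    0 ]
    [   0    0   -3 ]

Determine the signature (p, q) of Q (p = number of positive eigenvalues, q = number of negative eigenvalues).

(0, 3)

Applying the same elementary operations to the rows and columns of A produces a congruent diagonal matrix with entries -12, -2/3, -3.
Counting signs: 3 negative.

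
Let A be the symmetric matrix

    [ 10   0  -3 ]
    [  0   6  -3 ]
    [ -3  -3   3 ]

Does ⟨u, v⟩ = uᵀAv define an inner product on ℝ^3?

yes

Leading principal minors: Δ_1 = 10, Δ_2 = 60, Δ_3 = 36.
All leading principal minors are positive, so by Sylvester's criterion Q is positive definite.
⟨·,·⟩ is an inner product exactly when A is positive definite.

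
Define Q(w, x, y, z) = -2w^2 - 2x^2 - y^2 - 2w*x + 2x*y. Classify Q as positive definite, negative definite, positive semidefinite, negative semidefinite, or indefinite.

Write A = [[-2, -1, 0, 0], [-1, -2, 1, 0], [0, 1, -1, 0], [0, 0, 0, 0]].
Symmetric row and column elimination reduces A to a congruent diagonal form with pivots -2, -3/2, -1/3, 0.
That gives 3 negative, 1 zero pivots.
Hence Q is negative semidefinite.

negative semidefinite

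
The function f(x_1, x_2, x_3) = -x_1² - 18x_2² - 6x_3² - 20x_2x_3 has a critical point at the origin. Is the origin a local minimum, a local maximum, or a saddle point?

The Hessian at the origin is H = [[-2, 0, 0], [0, -36, -20], [0, -20, -12]].
Row-reducing H symmetrically gives the diagonal entries -2, -36, -8/9.
So there are 3 negative pivots.
H is negative definite, so the origin is a strict local maximum.

local maximum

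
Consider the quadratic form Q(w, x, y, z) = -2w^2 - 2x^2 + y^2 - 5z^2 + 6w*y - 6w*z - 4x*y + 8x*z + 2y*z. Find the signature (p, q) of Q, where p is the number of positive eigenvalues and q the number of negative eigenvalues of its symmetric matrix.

The symmetric matrix is A = [[-2, 0, 3, -3], [0, -2, -2, 4], [3, -2, 1, 1], [-3, 4, 1, -5]].
Row-reducing A symmetrically gives the diagonal entries -2, -2, 15/2, 0.
That gives 1 positive, 2 negative, 1 zero pivots.

(1, 2)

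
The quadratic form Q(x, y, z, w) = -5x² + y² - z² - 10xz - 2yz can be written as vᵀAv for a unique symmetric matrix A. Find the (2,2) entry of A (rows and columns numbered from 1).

The coefficient of y² in Q is 1, and that is exactly A[2,2].

1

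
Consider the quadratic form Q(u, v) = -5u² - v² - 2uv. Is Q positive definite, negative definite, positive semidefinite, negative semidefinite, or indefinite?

Write A = [[-5, -1], [-1, -1]].
An LDLᵀ factorisation of A has diagonal entries -5, -4/5.
That gives 2 negative pivots.
Hence Q is negative definite.

negative definite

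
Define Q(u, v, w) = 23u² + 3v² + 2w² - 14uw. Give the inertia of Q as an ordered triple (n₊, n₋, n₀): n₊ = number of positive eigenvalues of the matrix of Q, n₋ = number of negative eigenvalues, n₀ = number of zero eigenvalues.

Write A = [[23, 0, -7], [0, 3, 0], [-7, 0, 2]].
An LDLᵀ factorisation of A has diagonal entries 23, 3, -3/23.
Counting signs: 2 positive, 1 negative.

(2, 1, 0)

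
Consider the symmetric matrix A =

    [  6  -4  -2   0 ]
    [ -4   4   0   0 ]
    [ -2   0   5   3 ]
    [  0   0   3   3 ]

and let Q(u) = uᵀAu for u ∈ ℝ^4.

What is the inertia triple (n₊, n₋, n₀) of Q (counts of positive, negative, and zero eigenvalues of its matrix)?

Symmetric row and column elimination reduces A to a congruent diagonal form with pivots 6, 4/3, 3, 0.
Counting signs: 3 positive, 1 zero.

(3, 0, 1)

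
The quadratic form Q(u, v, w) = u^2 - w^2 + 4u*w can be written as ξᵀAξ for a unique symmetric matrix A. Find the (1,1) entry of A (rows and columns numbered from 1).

1

The coefficient of u^2 in Q is 1, and that is exactly A[1,1].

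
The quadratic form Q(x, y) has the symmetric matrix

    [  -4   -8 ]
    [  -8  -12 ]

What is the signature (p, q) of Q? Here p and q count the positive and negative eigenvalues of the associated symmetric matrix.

(1, 1)

Applying the same elementary operations to the rows and columns of A produces a congruent diagonal matrix with entries -4, 4.
That gives 1 positive, 1 negative pivots.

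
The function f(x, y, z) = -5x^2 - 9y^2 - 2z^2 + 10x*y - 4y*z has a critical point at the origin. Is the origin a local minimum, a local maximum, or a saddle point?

local maximum

The Hessian at the origin is H = [[-10, 10, 0], [10, -18, -4], [0, -4, -4]].
An LDLᵀ factorisation of H has diagonal entries -10, -8, -2.
So there are 3 negative pivots.
H is negative definite, so the origin is a strict local maximum.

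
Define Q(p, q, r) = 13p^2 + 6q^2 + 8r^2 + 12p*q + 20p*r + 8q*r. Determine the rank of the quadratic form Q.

3

The associated matrix is A = [[13, 6, 10], [6, 6, 4], [10, 4, 8]].
An LDLᵀ factorisation of A has diagonal entries 13, 42/13, 4/21.
That gives 3 positive pivots.
The rank is the number of nonzero pivots: 3.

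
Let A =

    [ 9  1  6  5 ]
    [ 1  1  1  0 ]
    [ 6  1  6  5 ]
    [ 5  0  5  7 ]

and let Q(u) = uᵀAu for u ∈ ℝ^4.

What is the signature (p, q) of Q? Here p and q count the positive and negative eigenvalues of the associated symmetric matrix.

(4, 0)

An LDLᵀ factorisation of A has diagonal entries 9, 8/9, 15/8, 2.
Counting signs: 4 positive.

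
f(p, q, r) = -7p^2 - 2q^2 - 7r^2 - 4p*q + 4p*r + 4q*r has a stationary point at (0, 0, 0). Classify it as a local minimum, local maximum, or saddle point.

local maximum

The Hessian at the origin is H = [[-14, -4, 4], [-4, -4, 4], [4, 4, -14]].
Symmetric row and column elimination reduces H to a congruent diagonal form with pivots -14, -20/7, -10.
So there are 3 negative pivots.
H is negative definite, so the origin is a strict local maximum.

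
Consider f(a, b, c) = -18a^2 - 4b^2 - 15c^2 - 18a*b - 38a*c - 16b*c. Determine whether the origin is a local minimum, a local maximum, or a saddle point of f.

saddle point

The Hessian at the origin is H = [[-36, -18, -38], [-18, -8, -16], [-38, -16, -30]].
Row-reducing H symmetrically gives the diagonal entries -36, 1, 10/9.
Counting signs: 2 positive, 1 negative.
H is indefinite, so the origin is a saddle point.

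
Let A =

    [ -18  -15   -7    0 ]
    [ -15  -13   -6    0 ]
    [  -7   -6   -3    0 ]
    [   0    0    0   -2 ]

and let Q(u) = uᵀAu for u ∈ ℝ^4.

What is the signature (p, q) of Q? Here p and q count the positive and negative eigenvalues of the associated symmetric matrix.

Symmetric row and column elimination reduces A to a congruent diagonal form with pivots -18, -1/2, -2/9, -2.
So there are 4 negative pivots.

(0, 4)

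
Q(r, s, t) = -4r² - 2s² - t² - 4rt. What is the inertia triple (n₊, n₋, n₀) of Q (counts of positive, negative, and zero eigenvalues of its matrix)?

(0, 2, 1)

The symmetric matrix is A = [[-4, 0, -2], [0, -2, 0], [-2, 0, -1]].
Applying the same elementary operations to the rows and columns of A produces a congruent diagonal matrix with entries -4, -2, 0.
So there are 2 negative, 1 zero pivots.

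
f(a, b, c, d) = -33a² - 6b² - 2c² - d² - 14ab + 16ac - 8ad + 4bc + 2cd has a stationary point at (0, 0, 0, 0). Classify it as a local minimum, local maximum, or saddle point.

The Hessian at the origin is H = [[-66, -14, 16, -8], [-14, -12, 4, 0], [16, 4, -4, 2], [-8, 0, 2, -2]].
Applying the same elementary operations to the rows and columns of H produces a congruent diagonal matrix with entries -66, -298/33, -12/149, -1/3.
Counting signs: 4 negative.
H is negative definite, so the origin is a strict local maximum.

local maximum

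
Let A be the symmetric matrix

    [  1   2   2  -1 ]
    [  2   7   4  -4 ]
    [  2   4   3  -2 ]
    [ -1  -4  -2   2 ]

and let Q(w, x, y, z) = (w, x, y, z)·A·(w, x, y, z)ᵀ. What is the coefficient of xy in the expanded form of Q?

The coefficient of xy is A[2,3] + A[3,2] = 2·4 = 8.

8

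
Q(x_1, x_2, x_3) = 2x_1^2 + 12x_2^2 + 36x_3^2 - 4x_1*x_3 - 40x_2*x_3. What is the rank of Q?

3

Write A = [[2, 0, -2], [0, 12, -20], [-2, -20, 36]].
Symmetric row and column elimination reduces A to a congruent diagonal form with pivots 2, 12, 2/3.
So there are 3 positive pivots.
The rank is the number of nonzero pivots: 3.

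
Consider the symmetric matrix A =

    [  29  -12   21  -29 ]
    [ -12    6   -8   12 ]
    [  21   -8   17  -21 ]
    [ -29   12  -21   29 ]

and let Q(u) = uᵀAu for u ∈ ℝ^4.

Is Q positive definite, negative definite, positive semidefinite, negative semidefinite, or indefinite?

positive semidefinite

Congruent diagonalization of A (simultaneous row and column reduction) yields pivots 29, 30/29, 4/3, 0.
So there are 3 positive, 1 zero pivots.
Hence Q is positive semidefinite.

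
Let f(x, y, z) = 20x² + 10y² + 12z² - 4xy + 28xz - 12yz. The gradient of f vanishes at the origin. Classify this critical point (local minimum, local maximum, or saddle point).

local minimum

The Hessian at the origin is H = [[40, -4, 28], [-4, 20, -12], [28, -12, 24]].
Row-reducing H symmetrically gives the diagonal entries 40, 98/5, 4/49.
That gives 3 positive pivots.
H is positive definite, so the origin is a strict local minimum.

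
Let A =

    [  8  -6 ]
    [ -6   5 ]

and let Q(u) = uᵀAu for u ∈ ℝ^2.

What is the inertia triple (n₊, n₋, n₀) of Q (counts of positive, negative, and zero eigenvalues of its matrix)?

(2, 0, 0)

Congruent diagonalization of A (simultaneous row and column reduction) yields pivots 8, 1/2.
That gives 2 positive pivots.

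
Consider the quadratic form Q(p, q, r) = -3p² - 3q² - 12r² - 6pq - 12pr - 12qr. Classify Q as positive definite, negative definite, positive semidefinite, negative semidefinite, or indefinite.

The symmetric matrix is A = [[-3, -3, -6], [-3, -3, -6], [-6, -6, -12]].
Congruent diagonalization of A (simultaneous row and column reduction) yields pivots -3, 0, 0.
That gives 1 negative, 2 zero pivots.
Hence Q is negative semidefinite.

negative semidefinite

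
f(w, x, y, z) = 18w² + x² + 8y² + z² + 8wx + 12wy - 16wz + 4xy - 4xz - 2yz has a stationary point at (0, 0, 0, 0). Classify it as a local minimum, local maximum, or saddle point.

The Hessian at the origin is H = [[36, 8, 12, -16], [8, 2, 4, -4], [12, 4, 16, -2], [-16, -4, -2, 2]].
Symmetric row and column elimination reduces H to a congruent diagonal form with pivots 36, 2/9, 4, -15.
So there are 3 positive, 1 negative pivots.
H is indefinite, so the origin is a saddle point.

saddle point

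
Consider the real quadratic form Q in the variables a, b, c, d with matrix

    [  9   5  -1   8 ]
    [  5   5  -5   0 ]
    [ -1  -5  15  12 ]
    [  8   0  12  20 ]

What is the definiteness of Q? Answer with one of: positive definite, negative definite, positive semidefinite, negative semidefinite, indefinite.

positive definite

Leading principal minors: Δ_1 = 9, Δ_2 = 20, Δ_3 = 120, Δ_4 = 160.
All leading principal minors are positive, so by Sylvester's criterion Q is positive definite.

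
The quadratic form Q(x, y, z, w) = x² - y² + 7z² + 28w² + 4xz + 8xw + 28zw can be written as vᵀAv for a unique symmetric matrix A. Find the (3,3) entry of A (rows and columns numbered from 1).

7

The coefficient of z² in Q is 7, and that is exactly A[3,3].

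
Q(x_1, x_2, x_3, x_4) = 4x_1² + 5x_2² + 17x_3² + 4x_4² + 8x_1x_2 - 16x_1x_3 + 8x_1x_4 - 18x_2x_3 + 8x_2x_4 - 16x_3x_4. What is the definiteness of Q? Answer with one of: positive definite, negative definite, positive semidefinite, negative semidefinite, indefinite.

Write A = [[4, 4, -8, 4], [4, 5, -9, 4], [-8, -9, 17, -8], [4, 4, -8, 4]].
Applying the same elementary operations to the rows and columns of A produces a congruent diagonal matrix with entries 4, 1, 0, 0.
That gives 2 positive, 2 zero pivots.
Hence Q is positive semidefinite.

positive semidefinite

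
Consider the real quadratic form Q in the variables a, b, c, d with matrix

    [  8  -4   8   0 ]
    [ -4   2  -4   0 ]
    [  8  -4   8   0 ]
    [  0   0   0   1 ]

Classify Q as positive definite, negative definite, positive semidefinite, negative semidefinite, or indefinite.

positive semidefinite

Congruent diagonalization of A (simultaneous row and column reduction) yields pivots 8, 0, 0, 1.
That gives 2 positive, 2 zero pivots.
Hence Q is positive semidefinite.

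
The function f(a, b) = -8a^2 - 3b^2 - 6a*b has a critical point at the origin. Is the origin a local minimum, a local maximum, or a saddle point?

local maximum

The Hessian at the origin is H = [[-16, -6], [-6, -6]].
det H = -16·-6 − (-6)² = 60 > 0 and H[1,1] = -16 < 0, so H is negative definite.
Therefore the origin is a local maximum.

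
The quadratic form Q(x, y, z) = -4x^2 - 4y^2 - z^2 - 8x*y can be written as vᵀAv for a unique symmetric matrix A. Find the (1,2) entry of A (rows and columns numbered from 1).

-4

The coefficient of x·y in Q is -8. For a symmetric A this equals A[1,2] + A[2,1] = 2·A[1,2].
So A[1,2] = -8/2 = -4.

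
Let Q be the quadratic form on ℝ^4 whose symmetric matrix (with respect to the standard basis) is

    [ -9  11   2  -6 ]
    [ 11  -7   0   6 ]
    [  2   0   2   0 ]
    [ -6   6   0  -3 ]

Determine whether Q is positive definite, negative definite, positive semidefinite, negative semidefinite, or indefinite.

Row-reducing A symmetrically gives the diagonal entries -9, 58/9, 44/29, 3/11.
Counting signs: 3 positive, 1 negative.
Hence Q is indefinite.

indefinite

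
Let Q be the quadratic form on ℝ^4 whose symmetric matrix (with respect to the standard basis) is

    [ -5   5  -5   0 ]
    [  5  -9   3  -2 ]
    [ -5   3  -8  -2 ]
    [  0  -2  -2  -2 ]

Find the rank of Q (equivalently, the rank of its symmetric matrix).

4

An LDLᵀ factorisation of A has diagonal entries -5, -4, -2, -1/2.
That gives 4 negative pivots.
The rank is the number of nonzero pivots: 4.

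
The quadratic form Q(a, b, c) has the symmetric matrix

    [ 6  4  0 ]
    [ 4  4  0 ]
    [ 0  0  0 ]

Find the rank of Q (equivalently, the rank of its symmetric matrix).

2

Applying the same elementary operations to the rows and columns of A produces a congruent diagonal matrix with entries 6, 4/3, 0.
That gives 2 positive, 1 zero pivots.
The rank is the number of nonzero pivots: 2.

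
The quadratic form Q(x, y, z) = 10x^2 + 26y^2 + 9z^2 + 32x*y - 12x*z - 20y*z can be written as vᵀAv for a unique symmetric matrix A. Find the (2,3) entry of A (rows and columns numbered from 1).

The coefficient of y·z in Q is -20. For a symmetric A this equals A[2,3] + A[3,2] = 2·A[2,3].
So A[2,3] = -20/2 = -10.

-10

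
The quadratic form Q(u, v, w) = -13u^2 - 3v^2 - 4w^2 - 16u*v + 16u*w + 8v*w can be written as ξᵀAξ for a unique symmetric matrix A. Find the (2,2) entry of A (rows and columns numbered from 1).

The coefficient of v^2 in Q is -3, and that is exactly A[2,2].

-3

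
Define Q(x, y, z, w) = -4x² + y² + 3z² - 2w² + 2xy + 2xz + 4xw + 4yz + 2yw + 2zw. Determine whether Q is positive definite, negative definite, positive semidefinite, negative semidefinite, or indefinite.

indefinite

The associated matrix is A = [[-4, 1, 1, 2], [1, 1, 2, 1], [1, 2, 3, 1], [2, 1, 1, -2]].
Symmetric row and column elimination reduces A to a congruent diagonal form with pivots -4, 5/4, -4/5, -1.
So there are 1 positive, 3 negative pivots.
Hence Q is indefinite.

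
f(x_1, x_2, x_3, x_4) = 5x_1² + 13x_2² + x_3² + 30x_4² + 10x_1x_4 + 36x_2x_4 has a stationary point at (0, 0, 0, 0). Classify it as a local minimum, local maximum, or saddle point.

local minimum

The Hessian at the origin is H = [[10, 0, 0, 10], [0, 26, 0, 36], [0, 0, 2, 0], [10, 36, 0, 60]].
Congruent diagonalization of H (simultaneous row and column reduction) yields pivots 10, 26, 2, 2/13.
That gives 4 positive pivots.
H is positive definite, so the origin is a strict local minimum.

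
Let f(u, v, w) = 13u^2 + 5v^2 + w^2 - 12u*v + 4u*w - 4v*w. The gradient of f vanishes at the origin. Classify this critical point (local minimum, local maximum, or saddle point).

The Hessian at the origin is H = [[26, -12, 4], [-12, 10, -4], [4, -4, 2]].
An LDLᵀ factorisation of H has diagonal entries 26, 58/13, 10/29.
That gives 3 positive pivots.
H is positive definite, so the origin is a strict local minimum.

local minimum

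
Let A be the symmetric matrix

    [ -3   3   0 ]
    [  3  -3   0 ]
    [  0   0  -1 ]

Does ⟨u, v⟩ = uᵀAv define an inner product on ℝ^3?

Symmetric row and column elimination reduces A to a congruent diagonal form with pivots -3, 0, -1.
So there are 2 negative, 1 zero pivots.
Hence Q is negative semidefinite.
⟨·,·⟩ is an inner product exactly when A is positive definite.

no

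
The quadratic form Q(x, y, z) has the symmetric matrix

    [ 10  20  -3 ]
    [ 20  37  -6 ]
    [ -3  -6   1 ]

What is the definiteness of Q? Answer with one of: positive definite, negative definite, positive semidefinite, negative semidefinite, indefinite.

Applying the same elementary operations to the rows and columns of A produces a congruent diagonal matrix with entries 10, -3, 1/10.
Counting signs: 2 positive, 1 negative.
Hence Q is indefinite.

indefinite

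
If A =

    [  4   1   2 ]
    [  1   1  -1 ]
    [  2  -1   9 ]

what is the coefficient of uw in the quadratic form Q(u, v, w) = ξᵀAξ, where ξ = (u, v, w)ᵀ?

The coefficient of uw is A[1,3] + A[3,1] = 2·2 = 4.

4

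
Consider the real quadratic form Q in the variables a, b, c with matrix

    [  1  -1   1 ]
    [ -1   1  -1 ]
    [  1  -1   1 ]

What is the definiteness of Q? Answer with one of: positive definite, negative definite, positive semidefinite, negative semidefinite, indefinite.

Row-reducing A symmetrically gives the diagonal entries 1, 0, 0.
So there are 1 positive, 2 zero pivots.
Hence Q is positive semidefinite.

positive semidefinite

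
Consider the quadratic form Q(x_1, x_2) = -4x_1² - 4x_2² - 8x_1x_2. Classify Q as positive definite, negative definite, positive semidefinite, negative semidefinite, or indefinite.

The symmetric matrix of Q is [[-4, -4], [-4, -4]].
For the 2×2 matrix [[-4, -4], [-4, -4]]: det = -4·-4 − (-4)² = 0, trace = -8.
det = 0 so one eigenvalue is zero; the form is semidefinite with the sign of the trace.

negative semidefinite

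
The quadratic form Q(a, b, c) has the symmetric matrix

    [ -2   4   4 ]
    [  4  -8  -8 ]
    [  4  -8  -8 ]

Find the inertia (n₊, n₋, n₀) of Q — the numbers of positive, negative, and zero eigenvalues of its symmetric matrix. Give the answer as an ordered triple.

Congruent diagonalization of A (simultaneous row and column reduction) yields pivots -2, 0, 0.
So there are 1 negative, 2 zero pivots.

(0, 1, 2)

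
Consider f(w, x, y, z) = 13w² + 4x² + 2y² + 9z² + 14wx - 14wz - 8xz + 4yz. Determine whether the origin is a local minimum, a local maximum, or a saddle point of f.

The Hessian at the origin is H = [[26, 14, 0, -14], [14, 8, 0, -8], [0, 0, 4, 4], [-14, -8, 4, 18]].
Symmetric row and column elimination reduces H to a congruent diagonal form with pivots 26, 6/13, 4, 6.
That gives 4 positive pivots.
H is positive definite, so the origin is a strict local minimum.

local minimum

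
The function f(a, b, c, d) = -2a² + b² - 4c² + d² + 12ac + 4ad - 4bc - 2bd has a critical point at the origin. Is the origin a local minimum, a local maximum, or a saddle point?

saddle point

The Hessian at the origin is H = [[-4, 0, 12, 4], [0, 2, -4, -2], [12, -4, -8, 0], [4, -2, 0, 2]].
Congruent diagonalization of H (simultaneous row and column reduction) yields pivots -4, 2, 20, 4/5.
So there are 3 positive, 1 negative pivots.
H is indefinite, so the origin is a saddle point.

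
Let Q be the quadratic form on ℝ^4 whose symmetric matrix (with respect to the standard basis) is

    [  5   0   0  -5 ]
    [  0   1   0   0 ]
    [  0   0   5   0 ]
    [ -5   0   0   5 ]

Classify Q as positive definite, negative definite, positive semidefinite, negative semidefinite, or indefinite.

Applying the same elementary operations to the rows and columns of A produces a congruent diagonal matrix with entries 5, 1, 5, 0.
That gives 3 positive, 1 zero pivots.
Hence Q is positive semidefinite.

positive semidefinite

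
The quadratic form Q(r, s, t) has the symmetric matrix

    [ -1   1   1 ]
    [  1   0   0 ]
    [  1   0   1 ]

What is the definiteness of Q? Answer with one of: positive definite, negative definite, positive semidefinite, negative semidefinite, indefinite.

Applying the same elementary operations to the rows and columns of A produces a congruent diagonal matrix with entries -1, 1, 1.
So there are 2 positive, 1 negative pivots.
Hence Q is indefinite.

indefinite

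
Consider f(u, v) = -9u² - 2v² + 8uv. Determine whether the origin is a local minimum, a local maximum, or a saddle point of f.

The Hessian at the origin is H = [[-18, 8], [8, -4]].
det H = -18·-4 − (8)² = 8 > 0 and H[1,1] = -18 < 0, so H is negative definite.
Therefore the origin is a local maximum.

local maximum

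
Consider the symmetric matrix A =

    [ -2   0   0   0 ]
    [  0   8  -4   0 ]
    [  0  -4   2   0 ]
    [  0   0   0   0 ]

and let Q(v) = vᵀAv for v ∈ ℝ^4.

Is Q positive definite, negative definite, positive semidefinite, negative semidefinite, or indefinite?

Row-reducing A symmetrically gives the diagonal entries -2, 8, 0, 0.
Counting signs: 1 positive, 1 negative, 2 zero.
Hence Q is indefinite.

indefinite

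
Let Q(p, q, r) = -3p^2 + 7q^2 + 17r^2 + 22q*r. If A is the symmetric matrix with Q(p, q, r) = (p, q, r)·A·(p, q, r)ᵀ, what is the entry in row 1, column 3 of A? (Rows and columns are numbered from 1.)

The coefficient of p·r in Q is 0. For a symmetric A this equals A[1,3] + A[3,1] = 2·A[1,3].
So A[1,3] = 0/2 = 0.

0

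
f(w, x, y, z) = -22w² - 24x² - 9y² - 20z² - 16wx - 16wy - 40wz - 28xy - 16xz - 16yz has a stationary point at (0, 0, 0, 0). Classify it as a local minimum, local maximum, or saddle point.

local maximum

The Hessian at the origin is H = [[-44, -16, -16, -40], [-16, -48, -28, -16], [-16, -28, -18, -16], [-40, -16, -16, -40]].
Row-reducing H symmetrically gives the diagonal entries -44, -464/11, -15/29, -8/3.
That gives 4 negative pivots.
H is negative definite, so the origin is a strict local maximum.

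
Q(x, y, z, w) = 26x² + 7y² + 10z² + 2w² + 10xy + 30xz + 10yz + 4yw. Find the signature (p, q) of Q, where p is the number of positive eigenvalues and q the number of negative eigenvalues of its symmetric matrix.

The symmetric matrix is A = [[26, 5, 15, 0], [5, 7, 5, 2], [15, 5, 10, 0], [0, 2, 0, 2]].
Row-reducing A symmetrically gives the diagonal entries 26, 157/26, 95/157, 10/19.
So there are 4 positive pivots.

(4, 0)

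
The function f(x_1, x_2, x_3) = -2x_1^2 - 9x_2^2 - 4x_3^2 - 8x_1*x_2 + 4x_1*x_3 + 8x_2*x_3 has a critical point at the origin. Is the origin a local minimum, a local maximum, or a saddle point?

The Hessian at the origin is H = [[-4, -8, 4], [-8, -18, 8], [4, 8, -8]].
Symmetric row and column elimination reduces H to a congruent diagonal form with pivots -4, -2, -4.
Counting signs: 3 negative.
H is negative definite, so the origin is a strict local maximum.

local maximum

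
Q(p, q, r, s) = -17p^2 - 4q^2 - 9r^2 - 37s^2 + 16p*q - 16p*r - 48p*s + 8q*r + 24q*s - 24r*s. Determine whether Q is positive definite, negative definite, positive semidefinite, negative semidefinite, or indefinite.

negative definite

The symmetric matrix of Q is A = [[-17, 8, -8, -24], [8, -4, 4, 12], [-8, 4, -9, -12], [-24, 12, -12, -37]].
Leading principal minors: Δ_1 = -17, Δ_2 = 4, Δ_3 = -20, Δ_4 = 20.
The signs alternate starting with Δ_1 < 0, so by Sylvester's criterion Q is negative definite.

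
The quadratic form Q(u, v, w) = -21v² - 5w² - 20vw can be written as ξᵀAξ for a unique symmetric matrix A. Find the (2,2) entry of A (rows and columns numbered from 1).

The coefficient of v² in Q is -21, and that is exactly A[2,2].

-21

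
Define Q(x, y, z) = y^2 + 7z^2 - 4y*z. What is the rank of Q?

2

The symmetric matrix is A = [[0, 0, 0], [0, 1, -2], [0, -2, 7]].
Applying the same elementary operations to the rows and columns of A produces a congruent diagonal matrix with entries 0, 1, 3.
Counting signs: 2 positive, 1 zero.
The rank is the number of nonzero pivots: 2.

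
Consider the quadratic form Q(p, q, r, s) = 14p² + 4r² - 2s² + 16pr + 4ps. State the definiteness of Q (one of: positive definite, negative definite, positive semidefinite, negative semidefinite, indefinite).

indefinite

The associated matrix is A = [[14, 0, 8, 2], [0, 0, 0, 0], [8, 0, 4, 0], [2, 0, 0, -2]].
Congruent diagonalization of A (simultaneous row and column reduction) yields pivots 14, 0, -4/7, 0.
That gives 1 positive, 1 negative, 2 zero pivots.
Hence Q is indefinite.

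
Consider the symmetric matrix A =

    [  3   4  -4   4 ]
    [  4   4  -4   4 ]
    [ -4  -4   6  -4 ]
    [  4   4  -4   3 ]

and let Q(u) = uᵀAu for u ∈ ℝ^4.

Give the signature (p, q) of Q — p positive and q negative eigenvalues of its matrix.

(2, 2)

Applying the same elementary operations to the rows and columns of A produces a congruent diagonal matrix with entries 3, -4/3, 2, -1.
Counting signs: 2 positive, 2 negative.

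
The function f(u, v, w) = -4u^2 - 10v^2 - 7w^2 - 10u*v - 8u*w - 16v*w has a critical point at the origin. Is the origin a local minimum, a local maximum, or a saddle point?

The Hessian at the origin is H = [[-8, -10, -8], [-10, -20, -16], [-8, -16, -14]].
Symmetric row and column elimination reduces H to a congruent diagonal form with pivots -8, -15/2, -6/5.
So there are 3 negative pivots.
H is negative definite, so the origin is a strict local maximum.

local maximum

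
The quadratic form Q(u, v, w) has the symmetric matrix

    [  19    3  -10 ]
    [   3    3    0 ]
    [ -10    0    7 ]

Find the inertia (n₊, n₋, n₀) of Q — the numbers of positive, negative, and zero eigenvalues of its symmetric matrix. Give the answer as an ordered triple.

(3, 0, 0)

Congruent diagonalization of A (simultaneous row and column reduction) yields pivots 19, 48/19, 3/4.
Counting signs: 3 positive.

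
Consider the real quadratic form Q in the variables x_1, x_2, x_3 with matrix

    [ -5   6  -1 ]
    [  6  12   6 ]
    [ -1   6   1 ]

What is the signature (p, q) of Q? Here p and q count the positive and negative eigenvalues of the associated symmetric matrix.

Congruent diagonalization of A (simultaneous row and column reduction) yields pivots -5, 96/5, 0.
Counting signs: 1 positive, 1 negative, 1 zero.

(1, 1)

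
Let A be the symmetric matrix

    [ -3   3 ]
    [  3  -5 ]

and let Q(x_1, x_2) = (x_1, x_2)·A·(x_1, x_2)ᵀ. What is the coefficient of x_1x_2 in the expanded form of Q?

The coefficient of x_1x_2 is A[1,2] + A[2,1] = 2·3 = 6.

6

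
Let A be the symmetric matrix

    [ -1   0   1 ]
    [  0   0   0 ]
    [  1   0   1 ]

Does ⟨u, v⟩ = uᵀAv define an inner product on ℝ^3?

Symmetric row and column elimination reduces A to a congruent diagonal form with pivots -1, 0, 2.
That gives 1 positive, 1 negative, 1 zero pivots.
Hence Q is indefinite.
⟨·,·⟩ is an inner product exactly when A is positive definite.

no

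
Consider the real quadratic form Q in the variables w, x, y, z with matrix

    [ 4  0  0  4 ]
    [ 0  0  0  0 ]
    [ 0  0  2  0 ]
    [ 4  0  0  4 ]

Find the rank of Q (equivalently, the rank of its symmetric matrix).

2

Applying the same elementary operations to the rows and columns of A produces a congruent diagonal matrix with entries 4, 0, 2, 0.
So there are 2 positive, 2 zero pivots.
The rank is the number of nonzero pivots: 2.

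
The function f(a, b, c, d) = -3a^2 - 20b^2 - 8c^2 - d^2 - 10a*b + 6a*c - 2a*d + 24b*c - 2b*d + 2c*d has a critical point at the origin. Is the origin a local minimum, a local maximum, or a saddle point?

The Hessian at the origin is H = [[-6, -10, 6, -2], [-10, -40, 24, -2], [6, 24, -16, 2], [-2, -2, 2, -2]].
Row-reducing H symmetrically gives the diagonal entries -6, -70/3, -8/5, -6/7.
That gives 4 negative pivots.
H is negative definite, so the origin is a strict local maximum.

local maximum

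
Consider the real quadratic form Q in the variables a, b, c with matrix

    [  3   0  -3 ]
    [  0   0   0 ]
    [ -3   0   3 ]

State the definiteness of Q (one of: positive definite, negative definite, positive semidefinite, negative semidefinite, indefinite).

positive semidefinite

Congruent diagonalization of A (simultaneous row and column reduction) yields pivots 3, 0, 0.
Counting signs: 1 positive, 2 zero.
Hence Q is positive semidefinite.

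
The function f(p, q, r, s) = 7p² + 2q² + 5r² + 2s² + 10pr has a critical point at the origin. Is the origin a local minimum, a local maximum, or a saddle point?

local minimum

The Hessian at the origin is H = [[14, 0, 10, 0], [0, 4, 0, 0], [10, 0, 10, 0], [0, 0, 0, 4]].
Applying the same elementary operations to the rows and columns of H produces a congruent diagonal matrix with entries 14, 4, 20/7, 4.
Counting signs: 4 positive.
H is positive definite, so the origin is a strict local minimum.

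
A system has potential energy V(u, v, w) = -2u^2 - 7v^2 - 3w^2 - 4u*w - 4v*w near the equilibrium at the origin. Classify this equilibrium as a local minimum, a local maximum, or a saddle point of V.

The Hessian at the origin is H = [[-4, 0, -4], [0, -14, -4], [-4, -4, -6]].
Symmetric row and column elimination reduces H to a congruent diagonal form with pivots -4, -14, -6/7.
Counting signs: 3 negative.
H is negative definite, so the origin is a strict local maximum.

local maximum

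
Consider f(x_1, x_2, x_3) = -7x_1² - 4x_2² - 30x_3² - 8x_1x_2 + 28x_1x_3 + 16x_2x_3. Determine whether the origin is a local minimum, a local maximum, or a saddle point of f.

local maximum

The Hessian at the origin is H = [[-14, -8, 28], [-8, -8, 16], [28, 16, -60]].
An LDLᵀ factorisation of H has diagonal entries -14, -24/7, -4.
Counting signs: 3 negative.
H is negative definite, so the origin is a strict local maximum.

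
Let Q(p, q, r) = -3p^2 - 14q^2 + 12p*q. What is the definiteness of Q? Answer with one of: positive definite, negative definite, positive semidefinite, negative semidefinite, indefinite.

negative semidefinite

Write A = [[-3, 6, 0], [6, -14, 0], [0, 0, 0]].
Symmetric row and column elimination reduces A to a congruent diagonal form with pivots -3, -2, 0.
Counting signs: 2 negative, 1 zero.
Hence Q is negative semidefinite.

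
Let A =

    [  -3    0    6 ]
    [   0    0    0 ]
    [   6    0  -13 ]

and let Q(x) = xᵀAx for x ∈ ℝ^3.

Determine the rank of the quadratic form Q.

2

Symmetric row and column elimination reduces A to a congruent diagonal form with pivots -3, 0, -1.
Counting signs: 2 negative, 1 zero.
The rank is the number of nonzero pivots: 2.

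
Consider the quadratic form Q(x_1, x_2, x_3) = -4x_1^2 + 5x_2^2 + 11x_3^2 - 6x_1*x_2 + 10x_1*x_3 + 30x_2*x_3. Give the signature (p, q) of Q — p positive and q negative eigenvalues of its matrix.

The associated matrix is A = [[-4, -3, 5], [-3, 5, 15], [5, 15, 11]].
Row-reducing A symmetrically gives the diagonal entries -4, 29/4, -6/29.
So there are 1 positive, 2 negative pivots.

(1, 2)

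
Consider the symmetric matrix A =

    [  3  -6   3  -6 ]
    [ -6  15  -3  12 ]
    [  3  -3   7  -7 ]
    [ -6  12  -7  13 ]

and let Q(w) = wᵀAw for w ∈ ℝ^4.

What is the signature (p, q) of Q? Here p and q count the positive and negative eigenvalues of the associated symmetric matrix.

Congruent diagonalization of A (simultaneous row and column reduction) yields pivots 3, 3, 1, 0.
Counting signs: 3 positive, 1 zero.

(3, 0)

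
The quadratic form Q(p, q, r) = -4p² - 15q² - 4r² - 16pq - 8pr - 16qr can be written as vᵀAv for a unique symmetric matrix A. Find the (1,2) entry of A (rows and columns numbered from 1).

-8

The coefficient of p·q in Q is -16. For a symmetric A this equals A[1,2] + A[2,1] = 2·A[1,2].
So A[1,2] = -16/2 = -8.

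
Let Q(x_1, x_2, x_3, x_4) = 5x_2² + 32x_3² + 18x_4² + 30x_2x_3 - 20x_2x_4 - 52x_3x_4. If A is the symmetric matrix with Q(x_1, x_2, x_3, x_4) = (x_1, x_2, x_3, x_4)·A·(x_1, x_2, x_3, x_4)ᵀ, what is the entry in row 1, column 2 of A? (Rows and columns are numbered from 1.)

The coefficient of x_1·x_2 in Q is 0. For a symmetric A this equals A[1,2] + A[2,1] = 2·A[1,2].
So A[1,2] = 0/2 = 0.

0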